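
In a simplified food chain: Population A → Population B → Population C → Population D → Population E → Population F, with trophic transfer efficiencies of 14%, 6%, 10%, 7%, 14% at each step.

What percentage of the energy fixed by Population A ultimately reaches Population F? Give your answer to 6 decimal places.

0.000823%

Product of link efficiencies: 0.14 × 0.06 × 0.1 × 0.07 × 0.14 = 0.000008232
As a percentage: 0.000008232 × 100 = 0.000823%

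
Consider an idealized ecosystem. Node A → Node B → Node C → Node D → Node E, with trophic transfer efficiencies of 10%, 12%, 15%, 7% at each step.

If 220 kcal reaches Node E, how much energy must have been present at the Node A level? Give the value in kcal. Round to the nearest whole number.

1746032 kcal

Cumulative transfer efficiency: 0.1 × 0.12 × 0.15 × 0.07 = 0.000126
Node A energy = 220 / 0.000126 = 1746032 kcal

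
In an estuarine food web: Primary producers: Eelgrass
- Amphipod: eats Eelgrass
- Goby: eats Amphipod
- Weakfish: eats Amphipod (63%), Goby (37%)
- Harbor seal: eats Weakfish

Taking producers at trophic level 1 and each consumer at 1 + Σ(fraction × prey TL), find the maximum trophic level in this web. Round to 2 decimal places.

4.37

Amphipod: 1 + 1 = 2
Goby: 1 + 2 = 3
Weakfish: 1 + (0.63×2 + 0.37×3) = 3.37
Harbor seal: 1 + 3.37 = 4.37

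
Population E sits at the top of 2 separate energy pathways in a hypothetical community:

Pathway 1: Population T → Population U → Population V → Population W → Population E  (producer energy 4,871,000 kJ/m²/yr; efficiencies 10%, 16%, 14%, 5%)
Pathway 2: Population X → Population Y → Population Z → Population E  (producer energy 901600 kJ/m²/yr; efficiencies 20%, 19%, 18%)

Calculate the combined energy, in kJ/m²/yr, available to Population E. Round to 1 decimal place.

Pathway 1: 4871000 × 0.1 × 0.16 × 0.14 × 0.05 = 545.552 kJ/m²/yr
Pathway 2: 901600 × 0.2 × 0.19 × 0.18 = 6166.944 kJ/m²/yr
Total at Population E: 545.552 + 6166.944 = 6712.496 kJ/m²/yr

6712.5 kJ/m²/yr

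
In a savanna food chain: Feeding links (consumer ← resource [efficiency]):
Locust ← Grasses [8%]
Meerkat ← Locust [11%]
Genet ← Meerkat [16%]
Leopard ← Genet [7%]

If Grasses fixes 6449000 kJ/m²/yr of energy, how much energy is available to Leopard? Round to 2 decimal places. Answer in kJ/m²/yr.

635.61 kJ/m²/yr

Locust: 6449000 × 0.08 = 515920 kJ/m²/yr
Meerkat: 515920 × 0.11 = 56751.2 kJ/m²/yr
Genet: 56751.2 × 0.16 = 9080.192 kJ/m²/yr
Leopard: 9080.192 × 0.07 = 635.61344 kJ/m²/yr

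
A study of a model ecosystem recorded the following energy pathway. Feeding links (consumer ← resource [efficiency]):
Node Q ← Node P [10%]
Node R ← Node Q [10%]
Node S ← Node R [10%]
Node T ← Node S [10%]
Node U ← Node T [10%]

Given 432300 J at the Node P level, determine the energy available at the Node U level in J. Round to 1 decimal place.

Node Q: 432300 × 0.1 = 43230 J
Node R: 43230 × 0.1 = 4323 J
Node S: 4323 × 0.1 = 432.3 J
Node T: 432.3 × 0.1 = 43.23 J
Node U: 43.23 × 0.1 = 4.323 J

4.3 J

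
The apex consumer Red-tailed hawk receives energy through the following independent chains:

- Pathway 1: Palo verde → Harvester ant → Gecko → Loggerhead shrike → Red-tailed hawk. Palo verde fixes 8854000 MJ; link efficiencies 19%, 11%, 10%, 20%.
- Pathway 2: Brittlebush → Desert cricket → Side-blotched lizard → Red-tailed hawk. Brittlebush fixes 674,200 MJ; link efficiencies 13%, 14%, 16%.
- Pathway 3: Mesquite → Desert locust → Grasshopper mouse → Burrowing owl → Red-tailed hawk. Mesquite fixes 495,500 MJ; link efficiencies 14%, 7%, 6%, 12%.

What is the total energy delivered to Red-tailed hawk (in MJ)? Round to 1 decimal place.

Pathway 1: 8854000 × 0.19 × 0.11 × 0.1 × 0.2 = 3700.972 MJ
Pathway 2: 674200 × 0.13 × 0.14 × 0.16 = 1963.2704 MJ
Pathway 3: 495500 × 0.14 × 0.07 × 0.06 × 0.12 = 34.96248 MJ
Total at Red-tailed hawk: 3700.972 + 1963.2704 + 34.96248 = 5699.20488 MJ

5699.2 MJ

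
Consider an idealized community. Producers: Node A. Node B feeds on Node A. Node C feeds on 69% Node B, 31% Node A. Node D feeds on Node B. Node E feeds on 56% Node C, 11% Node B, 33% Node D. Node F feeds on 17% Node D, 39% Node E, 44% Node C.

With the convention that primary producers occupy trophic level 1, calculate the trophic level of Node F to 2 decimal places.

4.14

Node B: 1 + 1 = 2
Node C: 1 + (0.69×2 + 0.31×1) = 2.69
Node D: 1 + 2 = 3
Node E: 1 + (0.56×2.69 + 0.11×2 + 0.33×3) = 3.7164
Node F: 1 + (0.17×3 + 0.39×3.7164 + 0.44×2.69) = 4.142996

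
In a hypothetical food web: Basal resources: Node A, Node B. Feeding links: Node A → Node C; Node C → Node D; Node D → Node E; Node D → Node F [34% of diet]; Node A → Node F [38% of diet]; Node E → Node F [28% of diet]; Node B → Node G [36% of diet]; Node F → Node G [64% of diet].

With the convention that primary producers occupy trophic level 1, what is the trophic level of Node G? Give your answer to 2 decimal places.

Node C: 1 + 1 = 2
Node D: 1 + 2 = 3
Node E: 1 + 3 = 4
Node F: 1 + (0.34×3 + 0.38×1 + 0.28×4) = 3.52
Node G: 1 + (0.36×1 + 0.64×3.52) = 3.6128

3.61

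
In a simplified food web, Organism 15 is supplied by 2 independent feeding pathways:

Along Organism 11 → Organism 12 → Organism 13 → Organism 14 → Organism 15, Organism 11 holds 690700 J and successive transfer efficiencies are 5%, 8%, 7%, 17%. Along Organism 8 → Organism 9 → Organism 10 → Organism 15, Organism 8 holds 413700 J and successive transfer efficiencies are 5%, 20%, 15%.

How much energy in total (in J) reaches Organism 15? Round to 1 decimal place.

Via Organism 11: 690700 × 0.05 × 0.08 × 0.07 × 0.17 = 32.87732 J
Via Organism 8: 413700 × 0.05 × 0.2 × 0.15 = 620.55 J
Total at Organism 15: 32.87732 + 620.55 = 653.42732 J

653.4 J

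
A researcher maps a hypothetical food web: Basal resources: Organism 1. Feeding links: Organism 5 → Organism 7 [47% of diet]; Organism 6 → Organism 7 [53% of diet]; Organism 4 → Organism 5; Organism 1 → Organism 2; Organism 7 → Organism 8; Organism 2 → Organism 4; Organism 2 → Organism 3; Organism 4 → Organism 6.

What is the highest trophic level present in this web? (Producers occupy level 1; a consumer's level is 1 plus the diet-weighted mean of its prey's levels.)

Organism 2: 1 + 1 = 2
Organism 3: 1 + 2 = 3
Organism 4: 1 + 2 = 3
Organism 5: 1 + 3 = 4
Organism 6: 1 + 3 = 4
Organism 7: 1 + (0.47×4 + 0.53×4) = 5
Organism 8: 1 + 5 = 6

6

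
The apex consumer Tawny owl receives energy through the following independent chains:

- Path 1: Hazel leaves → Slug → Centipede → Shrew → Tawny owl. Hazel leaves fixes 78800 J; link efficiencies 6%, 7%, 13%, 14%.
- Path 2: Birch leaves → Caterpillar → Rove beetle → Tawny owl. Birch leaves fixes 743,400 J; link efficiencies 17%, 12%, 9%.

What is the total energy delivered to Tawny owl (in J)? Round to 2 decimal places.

1370.91 J

Path 1: 78800 × 0.06 × 0.07 × 0.13 × 0.14 = 6.023472 J
Path 2: 743400 × 0.17 × 0.12 × 0.09 = 1364.8824 J
Total at Tawny owl: 6.023472 + 1364.8824 = 1370.905872 J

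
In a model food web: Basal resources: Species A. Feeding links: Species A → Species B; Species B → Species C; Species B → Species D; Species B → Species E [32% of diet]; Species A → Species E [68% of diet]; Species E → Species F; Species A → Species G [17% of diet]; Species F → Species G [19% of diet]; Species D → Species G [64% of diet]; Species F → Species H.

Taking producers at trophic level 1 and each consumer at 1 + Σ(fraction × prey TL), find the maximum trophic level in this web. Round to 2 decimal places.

Species B: 1 + 1 = 2
Species C: 1 + 2 = 3
Species D: 1 + 2 = 3
Species E: 1 + (0.32×2 + 0.68×1) = 2.32
Species F: 1 + 2.32 = 3.32
Species G: 1 + (0.17×1 + 0.19×3.32 + 0.64×3) = 3.7208
Species H: 1 + 3.32 = 4.32

4.32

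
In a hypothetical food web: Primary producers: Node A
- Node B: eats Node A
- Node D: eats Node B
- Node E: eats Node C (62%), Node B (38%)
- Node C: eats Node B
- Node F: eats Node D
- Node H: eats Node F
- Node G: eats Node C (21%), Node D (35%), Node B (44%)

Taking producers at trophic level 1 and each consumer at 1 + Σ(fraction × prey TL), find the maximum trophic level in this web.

Node B: 1 + 1 = 2
Node C: 1 + 2 = 3
Node D: 1 + 2 = 3
Node E: 1 + (0.62×3 + 0.38×2) = 3.62
Node F: 1 + 3 = 4
Node G: 1 + (0.21×3 + 0.35×3 + 0.44×2) = 3.56
Node H: 1 + 4 = 5

5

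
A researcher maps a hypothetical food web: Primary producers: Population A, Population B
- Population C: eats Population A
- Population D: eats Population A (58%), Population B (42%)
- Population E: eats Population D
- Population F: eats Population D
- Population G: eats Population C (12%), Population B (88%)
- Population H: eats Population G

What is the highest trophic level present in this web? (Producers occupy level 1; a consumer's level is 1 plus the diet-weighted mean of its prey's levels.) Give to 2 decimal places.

3.12

Population C: 1 + 1 = 2
Population D: 1 + (0.58×1 + 0.42×1) = 2
Population E: 1 + 2 = 3
Population F: 1 + 2 = 3
Population G: 1 + (0.12×2 + 0.88×1) = 2.12
Population H: 1 + 2.12 = 3.12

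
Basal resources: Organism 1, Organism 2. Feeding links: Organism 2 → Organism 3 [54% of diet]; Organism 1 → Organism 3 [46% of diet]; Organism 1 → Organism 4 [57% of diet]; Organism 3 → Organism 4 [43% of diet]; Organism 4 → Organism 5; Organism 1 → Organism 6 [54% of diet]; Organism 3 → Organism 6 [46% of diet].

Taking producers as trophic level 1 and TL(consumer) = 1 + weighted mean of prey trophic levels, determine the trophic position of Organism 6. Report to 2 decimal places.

Organism 3: 1 + (0.54×1 + 0.46×1) = 2
Organism 4: 1 + (0.57×1 + 0.43×2) = 2.43
Organism 5: 1 + 2.43 = 3.43
Organism 6: 1 + (0.54×1 + 0.46×2) = 2.46

2.46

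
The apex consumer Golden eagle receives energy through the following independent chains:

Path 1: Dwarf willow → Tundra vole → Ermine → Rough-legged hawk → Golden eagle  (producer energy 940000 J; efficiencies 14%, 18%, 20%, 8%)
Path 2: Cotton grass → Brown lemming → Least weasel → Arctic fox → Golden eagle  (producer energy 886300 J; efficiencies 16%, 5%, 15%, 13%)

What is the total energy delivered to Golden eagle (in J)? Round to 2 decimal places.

Path 1: 940000 × 0.14 × 0.18 × 0.2 × 0.08 = 379.008 J
Path 2: 886300 × 0.16 × 0.05 × 0.15 × 0.13 = 138.2628 J
Total at Golden eagle: 379.008 + 138.2628 = 517.2708 J

517.27 J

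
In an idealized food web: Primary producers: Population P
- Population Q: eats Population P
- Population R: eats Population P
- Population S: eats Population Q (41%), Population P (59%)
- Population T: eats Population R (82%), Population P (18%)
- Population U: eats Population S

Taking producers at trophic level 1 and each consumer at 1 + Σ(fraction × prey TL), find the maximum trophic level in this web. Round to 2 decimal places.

Population Q: 1 + 1 = 2
Population R: 1 + 1 = 2
Population S: 1 + (0.41×2 + 0.59×1) = 2.41
Population T: 1 + (0.82×2 + 0.18×1) = 2.82
Population U: 1 + 2.41 = 3.41

3.41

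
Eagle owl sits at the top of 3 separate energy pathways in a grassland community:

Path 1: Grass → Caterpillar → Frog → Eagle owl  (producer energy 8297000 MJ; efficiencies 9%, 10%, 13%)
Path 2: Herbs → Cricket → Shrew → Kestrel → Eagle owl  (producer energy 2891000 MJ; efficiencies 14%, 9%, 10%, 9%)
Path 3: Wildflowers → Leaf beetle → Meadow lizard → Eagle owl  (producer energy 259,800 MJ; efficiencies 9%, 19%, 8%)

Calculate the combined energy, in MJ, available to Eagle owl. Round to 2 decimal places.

Path 1: 8297000 × 0.09 × 0.1 × 0.13 = 9707.49 MJ
Path 2: 2891000 × 0.14 × 0.09 × 0.1 × 0.09 = 327.8394 MJ
Path 3: 259800 × 0.09 × 0.19 × 0.08 = 355.4064 MJ
Total at Eagle owl: 9707.49 + 327.8394 + 355.4064 = 10390.7358 MJ

10390.74 MJ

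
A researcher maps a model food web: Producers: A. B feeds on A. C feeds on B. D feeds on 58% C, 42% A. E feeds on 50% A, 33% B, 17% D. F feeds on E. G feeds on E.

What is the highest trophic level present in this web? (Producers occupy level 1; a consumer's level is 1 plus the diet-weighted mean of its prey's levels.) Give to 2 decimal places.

3.70

B: 1 + 1 = 2
C: 1 + 2 = 3
D: 1 + (0.58×3 + 0.42×1) = 3.16
E: 1 + (0.5×1 + 0.33×2 + 0.17×3.16) = 2.6972
F: 1 + 2.6972 = 3.6972
G: 1 + 2.6972 = 3.6972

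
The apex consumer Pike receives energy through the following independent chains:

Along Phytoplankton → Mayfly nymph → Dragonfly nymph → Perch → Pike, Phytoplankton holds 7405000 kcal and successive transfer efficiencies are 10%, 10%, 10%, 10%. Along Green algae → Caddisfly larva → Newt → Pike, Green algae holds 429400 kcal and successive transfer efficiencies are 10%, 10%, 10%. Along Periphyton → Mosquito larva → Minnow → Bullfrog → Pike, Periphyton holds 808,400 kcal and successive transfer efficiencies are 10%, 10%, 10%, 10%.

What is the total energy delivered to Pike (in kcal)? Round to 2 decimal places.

Via Phytoplankton: 7405000 × 0.1 × 0.1 × 0.1 × 0.1 = 740.5 kcal
Via Green algae: 429400 × 0.1 × 0.1 × 0.1 = 429.4 kcal
Via Periphyton: 808400 × 0.1 × 0.1 × 0.1 × 0.1 = 80.84 kcal
Total at Pike: 740.5 + 429.4 + 80.84 = 1250.74 kcal

1250.74 kcal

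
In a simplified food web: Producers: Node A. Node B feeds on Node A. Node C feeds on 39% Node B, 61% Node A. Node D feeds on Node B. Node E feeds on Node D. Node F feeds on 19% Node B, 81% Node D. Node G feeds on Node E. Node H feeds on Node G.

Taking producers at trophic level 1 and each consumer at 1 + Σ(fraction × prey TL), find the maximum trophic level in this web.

Node B: 1 + 1 = 2
Node C: 1 + (0.39×2 + 0.61×1) = 2.39
Node D: 1 + 2 = 3
Node E: 1 + 3 = 4
Node F: 1 + (0.19×2 + 0.81×3) = 3.81
Node G: 1 + 4 = 5
Node H: 1 + 5 = 6

6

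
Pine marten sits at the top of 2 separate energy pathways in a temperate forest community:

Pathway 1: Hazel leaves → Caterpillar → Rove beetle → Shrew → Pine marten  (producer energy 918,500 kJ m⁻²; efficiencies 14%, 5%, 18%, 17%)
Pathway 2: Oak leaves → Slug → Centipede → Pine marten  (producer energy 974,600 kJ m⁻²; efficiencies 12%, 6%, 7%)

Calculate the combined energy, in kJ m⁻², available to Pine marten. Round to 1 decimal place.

Pathway 1: 918500 × 0.14 × 0.05 × 0.18 × 0.17 = 196.7427 kJ m⁻²
Pathway 2: 974600 × 0.12 × 0.06 × 0.07 = 491.1984 kJ m⁻²
Total at Pine marten: 196.7427 + 491.1984 = 687.9411 kJ m⁻²

687.9 kJ m⁻²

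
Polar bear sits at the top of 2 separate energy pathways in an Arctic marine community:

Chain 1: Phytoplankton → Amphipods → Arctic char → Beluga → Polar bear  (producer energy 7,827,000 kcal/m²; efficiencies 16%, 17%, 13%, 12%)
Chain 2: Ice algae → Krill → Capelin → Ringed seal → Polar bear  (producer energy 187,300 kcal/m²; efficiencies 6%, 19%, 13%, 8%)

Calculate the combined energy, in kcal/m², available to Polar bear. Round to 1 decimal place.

3343.4 kcal/m²

Chain 1: 7827000 × 0.16 × 0.17 × 0.13 × 0.12 = 3321.15264 kcal/m²
Chain 2: 187300 × 0.06 × 0.19 × 0.13 × 0.08 = 22.206288 kcal/m²
Total at Polar bear: 3321.15264 + 22.206288 = 3343.358928 kcal/m²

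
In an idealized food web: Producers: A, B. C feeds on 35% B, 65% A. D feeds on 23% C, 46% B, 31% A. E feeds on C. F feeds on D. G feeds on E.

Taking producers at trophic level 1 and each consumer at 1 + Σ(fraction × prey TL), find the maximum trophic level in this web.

4

C: 1 + (0.35×1 + 0.65×1) = 2
D: 1 + (0.23×2 + 0.46×1 + 0.31×1) = 2.23
E: 1 + 2 = 3
F: 1 + 2.23 = 3.23
G: 1 + 3 = 4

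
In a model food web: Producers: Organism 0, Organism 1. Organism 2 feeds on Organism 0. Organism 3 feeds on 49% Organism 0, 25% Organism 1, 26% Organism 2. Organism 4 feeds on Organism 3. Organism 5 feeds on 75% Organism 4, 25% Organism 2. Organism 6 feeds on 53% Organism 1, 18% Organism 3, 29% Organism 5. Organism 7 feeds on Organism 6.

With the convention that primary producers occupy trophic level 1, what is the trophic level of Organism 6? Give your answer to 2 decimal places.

3.08

Organism 2: 1 + 1 = 2
Organism 3: 1 + (0.49×1 + 0.25×1 + 0.26×2) = 2.26
Organism 4: 1 + 2.26 = 3.26
Organism 5: 1 + (0.75×3.26 + 0.25×2) = 3.945
Organism 6: 1 + (0.53×1 + 0.18×2.26 + 0.29×3.945) = 3.08085
Organism 7: 1 + 3.08085 = 4.08085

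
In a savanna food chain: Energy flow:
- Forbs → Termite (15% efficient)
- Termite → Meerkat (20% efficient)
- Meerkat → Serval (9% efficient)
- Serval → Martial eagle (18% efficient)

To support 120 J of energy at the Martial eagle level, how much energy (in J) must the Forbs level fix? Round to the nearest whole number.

246914 J

Cumulative transfer efficiency: 0.15 × 0.2 × 0.09 × 0.18 = 0.000486
Forbs energy = 120 / 0.000486 = 246914 J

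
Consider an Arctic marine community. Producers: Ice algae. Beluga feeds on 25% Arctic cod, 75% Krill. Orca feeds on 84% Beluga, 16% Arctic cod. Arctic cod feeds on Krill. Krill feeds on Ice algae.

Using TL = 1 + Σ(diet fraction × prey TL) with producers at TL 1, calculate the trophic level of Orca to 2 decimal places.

Krill: 1 + 1 = 2
Arctic cod: 1 + 2 = 3
Beluga: 1 + (0.25×3 + 0.75×2) = 3.25
Orca: 1 + (0.84×3.25 + 0.16×3) = 4.21

4.21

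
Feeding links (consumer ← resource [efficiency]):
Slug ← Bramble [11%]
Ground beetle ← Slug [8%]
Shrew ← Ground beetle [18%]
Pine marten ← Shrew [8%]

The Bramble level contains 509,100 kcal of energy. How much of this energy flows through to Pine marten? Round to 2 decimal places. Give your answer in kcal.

Slug: 509100 × 0.11 = 56001 kcal
Ground beetle: 56001 × 0.08 = 4480.08 kcal
Shrew: 4480.08 × 0.18 = 806.4144 kcal
Pine marten: 806.4144 × 0.08 = 64.513152 kcal

64.51 kcal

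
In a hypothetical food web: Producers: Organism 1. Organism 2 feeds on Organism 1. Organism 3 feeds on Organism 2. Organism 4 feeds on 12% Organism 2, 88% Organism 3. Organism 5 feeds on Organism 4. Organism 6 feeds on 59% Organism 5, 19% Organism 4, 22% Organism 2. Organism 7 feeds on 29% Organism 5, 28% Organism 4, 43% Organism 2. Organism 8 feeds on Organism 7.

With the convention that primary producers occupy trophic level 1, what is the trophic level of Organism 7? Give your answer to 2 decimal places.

4.36

Organism 2: 1 + 1 = 2
Organism 3: 1 + 2 = 3
Organism 4: 1 + (0.12×2 + 0.88×3) = 3.88
Organism 5: 1 + 3.88 = 4.88
Organism 6: 1 + (0.59×4.88 + 0.19×3.88 + 0.22×2) = 5.0564
Organism 7: 1 + (0.29×4.88 + 0.28×3.88 + 0.43×2) = 4.3616
Organism 8: 1 + 4.3616 = 5.3616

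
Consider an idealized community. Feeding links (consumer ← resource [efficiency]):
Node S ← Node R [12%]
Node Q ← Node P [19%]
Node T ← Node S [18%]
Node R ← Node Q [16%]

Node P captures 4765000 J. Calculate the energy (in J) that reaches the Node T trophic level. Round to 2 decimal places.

Node Q: 4765000 × 0.19 = 905350 J
Node R: 905350 × 0.16 = 144856 J
Node S: 144856 × 0.12 = 17382.72 J
Node T: 17382.72 × 0.18 = 3128.8896 J

3128.89 J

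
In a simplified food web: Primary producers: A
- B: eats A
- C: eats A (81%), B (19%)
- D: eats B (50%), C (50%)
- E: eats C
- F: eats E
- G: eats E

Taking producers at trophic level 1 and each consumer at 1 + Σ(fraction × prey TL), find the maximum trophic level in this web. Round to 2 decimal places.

B: 1 + 1 = 2
C: 1 + (0.81×1 + 0.19×2) = 2.19
D: 1 + (0.5×2 + 0.5×2.19) = 3.095
E: 1 + 2.19 = 3.19
F: 1 + 3.19 = 4.19
G: 1 + 3.19 = 4.19

4.19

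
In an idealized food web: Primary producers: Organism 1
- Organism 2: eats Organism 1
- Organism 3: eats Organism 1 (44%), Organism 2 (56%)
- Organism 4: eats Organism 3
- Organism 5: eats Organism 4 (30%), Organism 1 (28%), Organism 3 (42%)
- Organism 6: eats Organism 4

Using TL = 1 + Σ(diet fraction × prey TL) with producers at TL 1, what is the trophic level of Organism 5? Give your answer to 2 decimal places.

Organism 2: 1 + 1 = 2
Organism 3: 1 + (0.44×1 + 0.56×2) = 2.56
Organism 4: 1 + 2.56 = 3.56
Organism 5: 1 + (0.3×3.56 + 0.28×1 + 0.42×2.56) = 3.4232
Organism 6: 1 + 3.56 = 4.56

3.42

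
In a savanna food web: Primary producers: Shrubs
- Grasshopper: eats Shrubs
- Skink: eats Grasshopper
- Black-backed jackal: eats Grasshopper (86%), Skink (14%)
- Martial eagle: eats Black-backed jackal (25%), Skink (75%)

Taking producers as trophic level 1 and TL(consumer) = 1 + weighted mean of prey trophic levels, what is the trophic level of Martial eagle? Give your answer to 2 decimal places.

4.04

Grasshopper: 1 + 1 = 2
Skink: 1 + 2 = 3
Black-backed jackal: 1 + (0.86×2 + 0.14×3) = 3.14
Martial eagle: 1 + (0.25×3.14 + 0.75×3) = 4.035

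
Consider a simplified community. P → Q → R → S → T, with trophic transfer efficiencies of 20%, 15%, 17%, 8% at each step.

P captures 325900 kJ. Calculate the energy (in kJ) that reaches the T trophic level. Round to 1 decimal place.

133.0 kJ

Q: 325900 × 0.2 = 65180 kJ
R: 65180 × 0.15 = 9777 kJ
S: 9777 × 0.17 = 1662.09 kJ
T: 1662.09 × 0.08 = 132.9672 kJ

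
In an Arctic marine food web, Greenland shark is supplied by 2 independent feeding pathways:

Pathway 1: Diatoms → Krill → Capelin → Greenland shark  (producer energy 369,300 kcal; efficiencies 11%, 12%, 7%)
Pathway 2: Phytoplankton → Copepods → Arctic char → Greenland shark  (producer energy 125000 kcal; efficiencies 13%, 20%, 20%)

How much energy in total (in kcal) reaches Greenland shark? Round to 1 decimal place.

991.2 kcal

Pathway 1: 369300 × 0.11 × 0.12 × 0.07 = 341.2332 kcal
Pathway 2: 125000 × 0.13 × 0.2 × 0.2 = 650 kcal
Total at Greenland shark: 341.2332 + 650 = 991.2332 kcal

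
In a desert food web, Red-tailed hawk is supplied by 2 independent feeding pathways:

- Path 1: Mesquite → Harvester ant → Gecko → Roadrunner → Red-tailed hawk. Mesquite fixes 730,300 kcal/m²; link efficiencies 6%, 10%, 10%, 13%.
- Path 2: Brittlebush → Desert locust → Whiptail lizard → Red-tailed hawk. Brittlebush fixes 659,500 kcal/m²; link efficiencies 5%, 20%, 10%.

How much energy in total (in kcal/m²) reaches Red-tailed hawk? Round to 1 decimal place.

716.5 kcal/m²

Path 1: 730300 × 0.06 × 0.1 × 0.1 × 0.13 = 56.9634 kcal/m²
Path 2: 659500 × 0.05 × 0.2 × 0.1 = 659.5 kcal/m²
Total at Red-tailed hawk: 56.9634 + 659.5 = 716.4634 kcal/m²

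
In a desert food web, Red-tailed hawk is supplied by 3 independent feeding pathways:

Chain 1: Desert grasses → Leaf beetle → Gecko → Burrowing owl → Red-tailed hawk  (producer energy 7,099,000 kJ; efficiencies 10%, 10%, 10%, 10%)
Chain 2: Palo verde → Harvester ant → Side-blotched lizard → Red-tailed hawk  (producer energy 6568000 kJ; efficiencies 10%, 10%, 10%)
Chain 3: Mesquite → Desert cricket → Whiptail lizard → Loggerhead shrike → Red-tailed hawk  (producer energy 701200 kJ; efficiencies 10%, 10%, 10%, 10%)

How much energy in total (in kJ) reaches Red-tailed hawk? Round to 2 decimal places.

7348.02 kJ

Chain 1: 7099000 × 0.1 × 0.1 × 0.1 × 0.1 = 709.9 kJ
Chain 2: 6568000 × 0.1 × 0.1 × 0.1 = 6568 kJ
Chain 3: 701200 × 0.1 × 0.1 × 0.1 × 0.1 = 70.12 kJ
Total at Red-tailed hawk: 709.9 + 6568 + 70.12 = 7348.02 kJ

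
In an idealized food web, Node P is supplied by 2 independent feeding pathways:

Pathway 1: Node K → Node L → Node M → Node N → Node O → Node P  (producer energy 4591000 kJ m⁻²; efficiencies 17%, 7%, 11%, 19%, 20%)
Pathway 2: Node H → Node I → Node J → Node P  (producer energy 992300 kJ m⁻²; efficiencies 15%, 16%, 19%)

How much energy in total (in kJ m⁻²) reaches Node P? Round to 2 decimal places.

4753.25 kJ m⁻²

Pathway 1: 4591000 × 0.17 × 0.07 × 0.11 × 0.19 × 0.2 = 228.365522 kJ m⁻²
Pathway 2: 992300 × 0.15 × 0.16 × 0.19 = 4524.888 kJ m⁻²
Total at Node P: 228.365522 + 4524.888 = 4753.253522 kJ m⁻²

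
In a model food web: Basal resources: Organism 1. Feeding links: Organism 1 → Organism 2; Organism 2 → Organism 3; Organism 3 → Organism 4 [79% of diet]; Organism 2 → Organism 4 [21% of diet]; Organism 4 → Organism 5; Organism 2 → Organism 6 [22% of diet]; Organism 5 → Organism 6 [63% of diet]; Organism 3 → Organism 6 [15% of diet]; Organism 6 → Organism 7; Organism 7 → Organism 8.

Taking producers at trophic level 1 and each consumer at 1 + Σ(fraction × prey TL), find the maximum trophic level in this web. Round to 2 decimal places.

6.91

Organism 2: 1 + 1 = 2
Organism 3: 1 + 2 = 3
Organism 4: 1 + (0.79×3 + 0.21×2) = 3.79
Organism 5: 1 + 3.79 = 4.79
Organism 6: 1 + (0.22×2 + 0.63×4.79 + 0.15×3) = 4.9077
Organism 7: 1 + 4.9077 = 5.9077
Organism 8: 1 + 5.9077 = 6.9077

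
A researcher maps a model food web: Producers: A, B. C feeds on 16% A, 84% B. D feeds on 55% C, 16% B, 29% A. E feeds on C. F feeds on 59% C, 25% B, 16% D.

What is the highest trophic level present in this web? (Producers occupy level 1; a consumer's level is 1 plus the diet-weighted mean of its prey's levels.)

C: 1 + (0.16×1 + 0.84×1) = 2
D: 1 + (0.55×2 + 0.16×1 + 0.29×1) = 2.55
E: 1 + 2 = 3
F: 1 + (0.59×2 + 0.25×1 + 0.16×2.55) = 2.838

3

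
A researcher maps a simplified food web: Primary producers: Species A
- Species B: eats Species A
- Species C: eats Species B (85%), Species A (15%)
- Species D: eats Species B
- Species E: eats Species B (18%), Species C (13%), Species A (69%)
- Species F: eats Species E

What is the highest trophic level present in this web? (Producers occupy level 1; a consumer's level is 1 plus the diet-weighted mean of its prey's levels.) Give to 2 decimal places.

Species B: 1 + 1 = 2
Species C: 1 + (0.85×2 + 0.15×1) = 2.85
Species D: 1 + 2 = 3
Species E: 1 + (0.18×2 + 0.13×2.85 + 0.69×1) = 2.4205
Species F: 1 + 2.4205 = 3.4205

3.42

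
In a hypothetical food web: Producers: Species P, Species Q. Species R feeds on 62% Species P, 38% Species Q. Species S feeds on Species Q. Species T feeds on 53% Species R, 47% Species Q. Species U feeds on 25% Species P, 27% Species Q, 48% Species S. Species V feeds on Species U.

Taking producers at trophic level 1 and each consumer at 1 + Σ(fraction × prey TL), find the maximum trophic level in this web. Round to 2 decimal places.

Species R: 1 + (0.62×1 + 0.38×1) = 2
Species S: 1 + 1 = 2
Species T: 1 + (0.53×2 + 0.47×1) = 2.53
Species U: 1 + (0.25×1 + 0.27×1 + 0.48×2) = 2.48
Species V: 1 + 2.48 = 3.48

3.48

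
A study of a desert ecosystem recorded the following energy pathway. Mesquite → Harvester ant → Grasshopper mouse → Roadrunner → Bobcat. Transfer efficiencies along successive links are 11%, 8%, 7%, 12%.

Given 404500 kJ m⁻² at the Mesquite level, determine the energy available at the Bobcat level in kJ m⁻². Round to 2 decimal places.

Harvester ant: 404500 × 0.11 = 44495 kJ m⁻²
Grasshopper mouse: 44495 × 0.08 = 3559.6 kJ m⁻²
Roadrunner: 3559.6 × 0.07 = 249.172 kJ m⁻²
Bobcat: 249.172 × 0.12 = 29.90064 kJ m⁻²

29.90 kJ m⁻²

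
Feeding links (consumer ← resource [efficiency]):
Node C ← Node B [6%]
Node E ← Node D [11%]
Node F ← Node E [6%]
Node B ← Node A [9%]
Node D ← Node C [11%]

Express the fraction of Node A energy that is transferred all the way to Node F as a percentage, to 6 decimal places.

Product of link efficiencies: 0.09 × 0.06 × 0.11 × 0.11 × 0.06 = 0.0000039204
As a percentage: 0.0000039204 × 100 = 0.000392%

0.000392%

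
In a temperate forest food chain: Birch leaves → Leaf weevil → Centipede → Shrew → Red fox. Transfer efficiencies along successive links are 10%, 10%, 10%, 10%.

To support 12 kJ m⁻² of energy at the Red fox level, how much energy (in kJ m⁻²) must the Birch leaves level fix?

Cumulative transfer efficiency: 0.1 × 0.1 × 0.1 × 0.1 = 0.0001
Birch leaves energy = 12 / 0.0001 = 120000 kJ m⁻²

120000 kJ m⁻²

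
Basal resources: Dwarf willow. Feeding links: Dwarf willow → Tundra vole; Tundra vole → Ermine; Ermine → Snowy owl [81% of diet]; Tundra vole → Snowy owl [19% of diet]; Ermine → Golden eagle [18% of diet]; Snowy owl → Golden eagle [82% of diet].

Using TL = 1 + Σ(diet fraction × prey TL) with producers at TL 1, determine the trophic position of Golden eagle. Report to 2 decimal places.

4.66

Tundra vole: 1 + 1 = 2
Ermine: 1 + 2 = 3
Snowy owl: 1 + (0.81×3 + 0.19×2) = 3.81
Golden eagle: 1 + (0.18×3 + 0.82×3.81) = 4.6642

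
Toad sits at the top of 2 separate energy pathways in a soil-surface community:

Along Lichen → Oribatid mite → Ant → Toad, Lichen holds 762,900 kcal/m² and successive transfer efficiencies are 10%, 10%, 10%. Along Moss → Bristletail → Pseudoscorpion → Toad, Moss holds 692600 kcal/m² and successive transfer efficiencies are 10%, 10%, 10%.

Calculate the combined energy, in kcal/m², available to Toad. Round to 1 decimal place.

1455.5 kcal/m²

Via Lichen: 762900 × 0.1 × 0.1 × 0.1 = 762.9 kcal/m²
Via Moss: 692600 × 0.1 × 0.1 × 0.1 = 692.6 kcal/m²
Total at Toad: 762.9 + 692.6 = 1455.5 kcal/m²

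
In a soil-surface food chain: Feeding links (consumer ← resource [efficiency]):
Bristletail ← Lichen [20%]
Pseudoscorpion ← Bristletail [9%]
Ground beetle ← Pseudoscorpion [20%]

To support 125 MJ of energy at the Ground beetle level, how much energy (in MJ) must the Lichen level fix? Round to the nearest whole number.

Cumulative transfer efficiency: 0.2 × 0.09 × 0.2 = 0.0036
Lichen energy = 125 / 0.0036 = 34722 MJ

34722 MJ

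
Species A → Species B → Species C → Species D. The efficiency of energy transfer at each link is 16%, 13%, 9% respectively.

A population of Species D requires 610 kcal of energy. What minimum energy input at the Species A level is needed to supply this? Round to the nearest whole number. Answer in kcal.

Cumulative transfer efficiency: 0.16 × 0.13 × 0.09 = 0.001872
Species A energy = 610 / 0.001872 = 325855 kcal

325855 kcal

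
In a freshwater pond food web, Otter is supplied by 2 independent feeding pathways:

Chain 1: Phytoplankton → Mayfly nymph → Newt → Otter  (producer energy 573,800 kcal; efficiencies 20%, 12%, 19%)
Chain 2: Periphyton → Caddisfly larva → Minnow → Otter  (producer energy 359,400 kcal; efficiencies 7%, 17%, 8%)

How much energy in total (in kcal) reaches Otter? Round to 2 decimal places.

Chain 1: 573800 × 0.2 × 0.12 × 0.19 = 2616.528 kcal
Chain 2: 359400 × 0.07 × 0.17 × 0.08 = 342.1488 kcal
Total at Otter: 2616.528 + 342.1488 = 2958.6768 kcal

2958.68 kcal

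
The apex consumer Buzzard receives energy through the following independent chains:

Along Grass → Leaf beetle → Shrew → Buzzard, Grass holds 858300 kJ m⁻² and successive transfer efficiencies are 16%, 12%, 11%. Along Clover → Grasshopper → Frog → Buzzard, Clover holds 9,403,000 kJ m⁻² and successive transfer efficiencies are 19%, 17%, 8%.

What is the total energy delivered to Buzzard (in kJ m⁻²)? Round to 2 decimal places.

26110.08 kJ m⁻²

Via Grass: 858300 × 0.16 × 0.12 × 0.11 = 1812.7296 kJ m⁻²
Via Clover: 9403000 × 0.19 × 0.17 × 0.08 = 24297.352 kJ m⁻²
Total at Buzzard: 1812.7296 + 24297.352 = 26110.0816 kJ m⁻²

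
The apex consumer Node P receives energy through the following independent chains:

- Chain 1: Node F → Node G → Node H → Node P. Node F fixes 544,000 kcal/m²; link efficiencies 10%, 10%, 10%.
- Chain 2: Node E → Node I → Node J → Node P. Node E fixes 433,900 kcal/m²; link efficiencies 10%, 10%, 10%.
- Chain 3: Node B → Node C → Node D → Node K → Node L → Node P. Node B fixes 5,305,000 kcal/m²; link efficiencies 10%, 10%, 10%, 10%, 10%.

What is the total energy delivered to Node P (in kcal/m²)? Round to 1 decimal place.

1031.0 kcal/m²

Chain 1: 544000 × 0.1 × 0.1 × 0.1 = 544 kcal/m²
Chain 2: 433900 × 0.1 × 0.1 × 0.1 = 433.9 kcal/m²
Chain 3: 5305000 × 0.1 × 0.1 × 0.1 × 0.1 × 0.1 = 53.05 kcal/m²
Total at Node P: 544 + 433.9 + 53.05 = 1030.95 kcal/m²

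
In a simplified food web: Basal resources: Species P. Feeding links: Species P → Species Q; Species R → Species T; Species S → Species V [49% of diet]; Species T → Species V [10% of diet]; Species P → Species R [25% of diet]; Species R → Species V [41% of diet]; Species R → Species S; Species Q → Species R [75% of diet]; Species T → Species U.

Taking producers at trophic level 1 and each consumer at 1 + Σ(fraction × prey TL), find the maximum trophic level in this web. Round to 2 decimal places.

Species Q: 1 + 1 = 2
Species R: 1 + (0.75×2 + 0.25×1) = 2.75
Species S: 1 + 2.75 = 3.75
Species T: 1 + 2.75 = 3.75
Species U: 1 + 3.75 = 4.75
Species V: 1 + (0.41×2.75 + 0.1×3.75 + 0.49×3.75) = 4.34

4.75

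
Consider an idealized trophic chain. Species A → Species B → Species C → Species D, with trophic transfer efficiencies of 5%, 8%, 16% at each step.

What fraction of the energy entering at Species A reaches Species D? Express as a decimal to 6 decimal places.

Product of link efficiencies: 0.05 × 0.08 × 0.16 = 0.00064

0.000640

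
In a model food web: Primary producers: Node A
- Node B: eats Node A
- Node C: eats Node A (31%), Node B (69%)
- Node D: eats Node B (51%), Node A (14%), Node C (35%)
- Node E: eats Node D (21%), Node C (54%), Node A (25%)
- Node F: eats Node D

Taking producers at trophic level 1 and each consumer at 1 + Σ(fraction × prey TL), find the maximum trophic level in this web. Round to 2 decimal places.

Node B: 1 + 1 = 2
Node C: 1 + (0.31×1 + 0.69×2) = 2.69
Node D: 1 + (0.51×2 + 0.14×1 + 0.35×2.69) = 3.1015
Node E: 1 + (0.21×3.1015 + 0.54×2.69 + 0.25×1) = 3.353915
Node F: 1 + 3.1015 = 4.1015

4.10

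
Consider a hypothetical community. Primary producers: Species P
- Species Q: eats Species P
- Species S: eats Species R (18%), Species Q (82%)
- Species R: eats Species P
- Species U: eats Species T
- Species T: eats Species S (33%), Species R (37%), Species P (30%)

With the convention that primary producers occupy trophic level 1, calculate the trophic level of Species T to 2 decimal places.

3.03

Species Q: 1 + 1 = 2
Species R: 1 + 1 = 2
Species S: 1 + (0.18×2 + 0.82×2) = 3
Species T: 1 + (0.33×3 + 0.37×2 + 0.3×1) = 3.03
Species U: 1 + 3.03 = 4.03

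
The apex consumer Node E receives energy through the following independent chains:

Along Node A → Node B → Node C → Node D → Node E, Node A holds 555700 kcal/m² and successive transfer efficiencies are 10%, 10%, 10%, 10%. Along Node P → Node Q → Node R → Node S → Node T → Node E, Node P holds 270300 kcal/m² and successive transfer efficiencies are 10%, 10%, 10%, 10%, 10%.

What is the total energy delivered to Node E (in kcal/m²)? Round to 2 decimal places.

58.27 kcal/m²

Via Node A: 555700 × 0.1 × 0.1 × 0.1 × 0.1 = 55.57 kcal/m²
Via Node P: 270300 × 0.1 × 0.1 × 0.1 × 0.1 × 0.1 = 2.703 kcal/m²
Total at Node E: 55.57 + 2.703 = 58.273 kcal/m²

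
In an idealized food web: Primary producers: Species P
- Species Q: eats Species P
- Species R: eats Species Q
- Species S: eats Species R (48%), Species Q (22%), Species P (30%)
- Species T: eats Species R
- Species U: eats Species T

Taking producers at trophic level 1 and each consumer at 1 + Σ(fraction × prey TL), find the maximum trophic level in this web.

5

Species Q: 1 + 1 = 2
Species R: 1 + 2 = 3
Species S: 1 + (0.48×3 + 0.22×2 + 0.3×1) = 3.18
Species T: 1 + 3 = 4
Species U: 1 + 4 = 5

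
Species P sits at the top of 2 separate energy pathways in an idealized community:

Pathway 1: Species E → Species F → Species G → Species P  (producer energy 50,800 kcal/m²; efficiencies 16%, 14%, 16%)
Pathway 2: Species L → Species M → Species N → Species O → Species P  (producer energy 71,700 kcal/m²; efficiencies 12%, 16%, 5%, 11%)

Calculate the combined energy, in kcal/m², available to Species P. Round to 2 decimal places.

189.64 kcal/m²

Pathway 1: 50800 × 0.16 × 0.14 × 0.16 = 182.0672 kcal/m²
Pathway 2: 71700 × 0.12 × 0.16 × 0.05 × 0.11 = 7.57152 kcal/m²
Total at Species P: 182.0672 + 7.57152 = 189.63872 kcal/m²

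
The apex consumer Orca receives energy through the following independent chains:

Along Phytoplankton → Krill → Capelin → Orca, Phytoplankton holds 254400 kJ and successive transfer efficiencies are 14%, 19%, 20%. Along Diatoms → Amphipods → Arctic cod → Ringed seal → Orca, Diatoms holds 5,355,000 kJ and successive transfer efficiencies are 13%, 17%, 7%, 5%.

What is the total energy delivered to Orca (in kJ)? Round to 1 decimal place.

1767.6 kJ

Via Phytoplankton: 254400 × 0.14 × 0.19 × 0.2 = 1353.408 kJ
Via Diatoms: 5355000 × 0.13 × 0.17 × 0.07 × 0.05 = 414.20925 kJ
Total at Orca: 1353.408 + 414.20925 = 1767.61725 kJ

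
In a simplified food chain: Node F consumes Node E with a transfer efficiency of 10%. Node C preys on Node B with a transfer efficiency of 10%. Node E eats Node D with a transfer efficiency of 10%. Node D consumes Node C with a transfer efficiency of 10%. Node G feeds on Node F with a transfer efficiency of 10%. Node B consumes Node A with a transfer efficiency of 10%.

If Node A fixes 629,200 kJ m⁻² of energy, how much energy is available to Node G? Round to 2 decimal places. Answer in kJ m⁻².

0.63 kJ m⁻²

Node B: 629200 × 0.1 = 62920 kJ m⁻²
Node C: 62920 × 0.1 = 6292 kJ m⁻²
Node D: 6292 × 0.1 = 629.2 kJ m⁻²
Node E: 629.2 × 0.1 = 62.92 kJ m⁻²
Node F: 62.92 × 0.1 = 6.292 kJ m⁻²
Node G: 6.292 × 0.1 = 0.6292 kJ m⁻²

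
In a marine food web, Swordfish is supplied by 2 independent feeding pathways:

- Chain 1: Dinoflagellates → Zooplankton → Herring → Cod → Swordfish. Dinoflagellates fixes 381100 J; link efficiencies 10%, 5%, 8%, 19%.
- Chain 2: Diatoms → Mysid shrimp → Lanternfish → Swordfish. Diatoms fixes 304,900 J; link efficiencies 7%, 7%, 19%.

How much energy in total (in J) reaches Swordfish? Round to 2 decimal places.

312.83 J

Chain 1: 381100 × 0.1 × 0.05 × 0.08 × 0.19 = 28.9636 J
Chain 2: 304900 × 0.07 × 0.07 × 0.19 = 283.8619 J
Total at Swordfish: 28.9636 + 283.8619 = 312.8255 J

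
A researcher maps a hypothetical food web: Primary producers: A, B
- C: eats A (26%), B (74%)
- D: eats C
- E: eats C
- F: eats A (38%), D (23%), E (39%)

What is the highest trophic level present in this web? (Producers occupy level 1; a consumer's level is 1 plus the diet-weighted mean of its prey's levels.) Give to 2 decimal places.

3.24

C: 1 + (0.26×1 + 0.74×1) = 2
D: 1 + 2 = 3
E: 1 + 2 = 3
F: 1 + (0.38×1 + 0.23×3 + 0.39×3) = 3.24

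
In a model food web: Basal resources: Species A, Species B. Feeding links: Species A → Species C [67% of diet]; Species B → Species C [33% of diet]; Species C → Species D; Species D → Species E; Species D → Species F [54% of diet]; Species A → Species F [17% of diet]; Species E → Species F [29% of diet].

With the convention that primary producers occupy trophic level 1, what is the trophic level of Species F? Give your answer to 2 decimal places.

3.95

Species C: 1 + (0.67×1 + 0.33×1) = 2
Species D: 1 + 2 = 3
Species E: 1 + 3 = 4
Species F: 1 + (0.54×3 + 0.17×1 + 0.29×4) = 3.95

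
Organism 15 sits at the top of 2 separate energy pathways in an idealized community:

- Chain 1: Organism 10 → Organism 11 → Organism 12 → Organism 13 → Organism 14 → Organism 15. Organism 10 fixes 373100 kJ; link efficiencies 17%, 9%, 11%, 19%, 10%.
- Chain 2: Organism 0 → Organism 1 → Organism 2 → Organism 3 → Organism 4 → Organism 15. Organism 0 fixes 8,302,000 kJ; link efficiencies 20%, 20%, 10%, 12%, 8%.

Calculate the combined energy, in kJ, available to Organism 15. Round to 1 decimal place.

Chain 1: 373100 × 0.17 × 0.09 × 0.11 × 0.19 × 0.1 = 11.9306187 kJ
Chain 2: 8302000 × 0.2 × 0.2 × 0.1 × 0.12 × 0.08 = 318.7968 kJ
Total at Organism 15: 11.9306187 + 318.7968 = 330.7274187 kJ

330.7 kJ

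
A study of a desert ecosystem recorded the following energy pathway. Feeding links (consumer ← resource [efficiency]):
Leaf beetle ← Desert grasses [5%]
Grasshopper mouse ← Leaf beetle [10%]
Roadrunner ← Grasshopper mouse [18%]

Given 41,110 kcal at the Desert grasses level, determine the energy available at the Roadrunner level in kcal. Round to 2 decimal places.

Leaf beetle: 41110 × 0.05 = 2055.5 kcal
Grasshopper mouse: 2055.5 × 0.1 = 205.55 kcal
Roadrunner: 205.55 × 0.18 = 36.999 kcal

37.00 kcal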